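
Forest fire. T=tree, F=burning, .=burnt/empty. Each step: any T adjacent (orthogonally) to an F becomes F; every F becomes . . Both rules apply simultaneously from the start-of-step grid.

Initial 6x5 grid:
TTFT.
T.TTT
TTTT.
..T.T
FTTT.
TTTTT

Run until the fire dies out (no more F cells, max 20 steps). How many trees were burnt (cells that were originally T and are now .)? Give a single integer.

Step 1: +5 fires, +2 burnt (F count now 5)
Step 2: +5 fires, +5 burnt (F count now 5)
Step 3: +7 fires, +5 burnt (F count now 7)
Step 4: +2 fires, +7 burnt (F count now 2)
Step 5: +1 fires, +2 burnt (F count now 1)
Step 6: +0 fires, +1 burnt (F count now 0)
Fire out after step 6
Initially T: 21, now '.': 29
Total burnt (originally-T cells now '.'): 20

Answer: 20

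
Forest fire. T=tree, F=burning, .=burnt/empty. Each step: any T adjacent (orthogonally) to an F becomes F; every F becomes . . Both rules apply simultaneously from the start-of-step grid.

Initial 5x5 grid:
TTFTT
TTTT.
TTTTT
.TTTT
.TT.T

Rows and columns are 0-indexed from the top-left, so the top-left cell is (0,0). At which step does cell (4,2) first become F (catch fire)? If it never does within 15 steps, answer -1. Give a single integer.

Step 1: cell (4,2)='T' (+3 fires, +1 burnt)
Step 2: cell (4,2)='T' (+5 fires, +3 burnt)
Step 3: cell (4,2)='T' (+4 fires, +5 burnt)
Step 4: cell (4,2)='F' (+5 fires, +4 burnt)
  -> target ignites at step 4
Step 5: cell (4,2)='.' (+2 fires, +5 burnt)
Step 6: cell (4,2)='.' (+1 fires, +2 burnt)
Step 7: cell (4,2)='.' (+0 fires, +1 burnt)
  fire out at step 7

4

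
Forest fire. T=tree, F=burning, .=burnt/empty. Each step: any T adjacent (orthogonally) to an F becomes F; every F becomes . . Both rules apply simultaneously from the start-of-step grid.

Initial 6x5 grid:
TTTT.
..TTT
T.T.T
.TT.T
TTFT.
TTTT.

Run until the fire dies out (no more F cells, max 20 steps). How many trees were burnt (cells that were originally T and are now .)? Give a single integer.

Step 1: +4 fires, +1 burnt (F count now 4)
Step 2: +5 fires, +4 burnt (F count now 5)
Step 3: +2 fires, +5 burnt (F count now 2)
Step 4: +2 fires, +2 burnt (F count now 2)
Step 5: +3 fires, +2 burnt (F count now 3)
Step 6: +2 fires, +3 burnt (F count now 2)
Step 7: +1 fires, +2 burnt (F count now 1)
Step 8: +0 fires, +1 burnt (F count now 0)
Fire out after step 8
Initially T: 20, now '.': 29
Total burnt (originally-T cells now '.'): 19

Answer: 19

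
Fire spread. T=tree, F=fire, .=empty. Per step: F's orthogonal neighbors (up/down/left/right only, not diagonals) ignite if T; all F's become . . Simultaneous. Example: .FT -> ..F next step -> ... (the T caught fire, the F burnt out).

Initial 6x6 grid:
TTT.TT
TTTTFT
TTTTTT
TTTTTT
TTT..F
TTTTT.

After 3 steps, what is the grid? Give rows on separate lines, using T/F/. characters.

Step 1: 5 trees catch fire, 2 burn out
  TTT.FT
  TTTF.F
  TTTTFT
  TTTTTF
  TTT...
  TTTTT.
Step 2: 5 trees catch fire, 5 burn out
  TTT..F
  TTF...
  TTTF.F
  TTTTF.
  TTT...
  TTTTT.
Step 3: 4 trees catch fire, 5 burn out
  TTF...
  TF....
  TTF...
  TTTF..
  TTT...
  TTTTT.

TTF...
TF....
TTF...
TTTF..
TTT...
TTTTT.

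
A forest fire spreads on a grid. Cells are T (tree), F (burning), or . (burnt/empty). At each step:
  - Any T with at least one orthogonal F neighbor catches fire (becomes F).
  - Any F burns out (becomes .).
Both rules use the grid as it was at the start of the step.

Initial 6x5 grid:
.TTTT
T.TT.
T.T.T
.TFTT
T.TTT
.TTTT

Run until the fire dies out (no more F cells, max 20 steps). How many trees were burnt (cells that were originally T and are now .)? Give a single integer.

Step 1: +4 fires, +1 burnt (F count now 4)
Step 2: +4 fires, +4 burnt (F count now 4)
Step 3: +6 fires, +4 burnt (F count now 6)
Step 4: +3 fires, +6 burnt (F count now 3)
Step 5: +1 fires, +3 burnt (F count now 1)
Step 6: +0 fires, +1 burnt (F count now 0)
Fire out after step 6
Initially T: 21, now '.': 27
Total burnt (originally-T cells now '.'): 18

Answer: 18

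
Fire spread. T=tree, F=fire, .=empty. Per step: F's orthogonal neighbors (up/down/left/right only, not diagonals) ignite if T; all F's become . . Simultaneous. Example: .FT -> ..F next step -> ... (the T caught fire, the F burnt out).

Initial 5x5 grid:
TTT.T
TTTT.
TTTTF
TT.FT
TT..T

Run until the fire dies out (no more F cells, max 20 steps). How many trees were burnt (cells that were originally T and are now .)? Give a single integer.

Step 1: +2 fires, +2 burnt (F count now 2)
Step 2: +3 fires, +2 burnt (F count now 3)
Step 3: +2 fires, +3 burnt (F count now 2)
Step 4: +4 fires, +2 burnt (F count now 4)
Step 5: +4 fires, +4 burnt (F count now 4)
Step 6: +2 fires, +4 burnt (F count now 2)
Step 7: +0 fires, +2 burnt (F count now 0)
Fire out after step 7
Initially T: 18, now '.': 24
Total burnt (originally-T cells now '.'): 17

Answer: 17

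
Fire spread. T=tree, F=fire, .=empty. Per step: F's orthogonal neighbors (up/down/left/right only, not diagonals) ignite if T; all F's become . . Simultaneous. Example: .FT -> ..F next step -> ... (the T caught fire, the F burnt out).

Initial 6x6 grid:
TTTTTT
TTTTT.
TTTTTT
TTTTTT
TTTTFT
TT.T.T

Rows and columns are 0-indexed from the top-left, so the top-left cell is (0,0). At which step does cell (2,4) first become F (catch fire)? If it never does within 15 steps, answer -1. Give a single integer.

Step 1: cell (2,4)='T' (+3 fires, +1 burnt)
Step 2: cell (2,4)='F' (+6 fires, +3 burnt)
  -> target ignites at step 2
Step 3: cell (2,4)='.' (+5 fires, +6 burnt)
Step 4: cell (2,4)='.' (+6 fires, +5 burnt)
Step 5: cell (2,4)='.' (+6 fires, +6 burnt)
Step 6: cell (2,4)='.' (+3 fires, +6 burnt)
Step 7: cell (2,4)='.' (+2 fires, +3 burnt)
Step 8: cell (2,4)='.' (+1 fires, +2 burnt)
Step 9: cell (2,4)='.' (+0 fires, +1 burnt)
  fire out at step 9

2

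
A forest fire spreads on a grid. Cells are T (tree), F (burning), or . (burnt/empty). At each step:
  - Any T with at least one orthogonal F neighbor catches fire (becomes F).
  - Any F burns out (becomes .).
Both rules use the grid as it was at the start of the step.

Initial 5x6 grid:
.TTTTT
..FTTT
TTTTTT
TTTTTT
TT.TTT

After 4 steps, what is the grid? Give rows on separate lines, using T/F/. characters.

Step 1: 3 trees catch fire, 1 burn out
  .TFTTT
  ...FTT
  TTFTTT
  TTTTTT
  TT.TTT
Step 2: 6 trees catch fire, 3 burn out
  .F.FTT
  ....FT
  TF.FTT
  TTFTTT
  TT.TTT
Step 3: 6 trees catch fire, 6 burn out
  ....FT
  .....F
  F...FT
  TF.FTT
  TT.TTT
Step 4: 6 trees catch fire, 6 burn out
  .....F
  ......
  .....F
  F...FT
  TF.FTT

.....F
......
.....F
F...FT
TF.FTT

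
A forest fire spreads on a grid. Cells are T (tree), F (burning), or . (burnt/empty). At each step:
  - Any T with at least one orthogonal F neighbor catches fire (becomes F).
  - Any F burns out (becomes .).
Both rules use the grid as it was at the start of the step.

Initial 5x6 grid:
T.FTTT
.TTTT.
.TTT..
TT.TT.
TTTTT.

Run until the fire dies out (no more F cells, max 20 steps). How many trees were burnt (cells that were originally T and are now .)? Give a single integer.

Answer: 19

Derivation:
Step 1: +2 fires, +1 burnt (F count now 2)
Step 2: +4 fires, +2 burnt (F count now 4)
Step 3: +4 fires, +4 burnt (F count now 4)
Step 4: +2 fires, +4 burnt (F count now 2)
Step 5: +4 fires, +2 burnt (F count now 4)
Step 6: +3 fires, +4 burnt (F count now 3)
Step 7: +0 fires, +3 burnt (F count now 0)
Fire out after step 7
Initially T: 20, now '.': 29
Total burnt (originally-T cells now '.'): 19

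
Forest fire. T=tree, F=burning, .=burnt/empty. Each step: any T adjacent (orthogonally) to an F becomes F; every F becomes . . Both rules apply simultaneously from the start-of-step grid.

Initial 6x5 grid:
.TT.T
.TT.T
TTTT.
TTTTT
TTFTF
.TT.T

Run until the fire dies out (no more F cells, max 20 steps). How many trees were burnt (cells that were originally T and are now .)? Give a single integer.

Step 1: +6 fires, +2 burnt (F count now 6)
Step 2: +5 fires, +6 burnt (F count now 5)
Step 3: +4 fires, +5 burnt (F count now 4)
Step 4: +3 fires, +4 burnt (F count now 3)
Step 5: +1 fires, +3 burnt (F count now 1)
Step 6: +0 fires, +1 burnt (F count now 0)
Fire out after step 6
Initially T: 21, now '.': 28
Total burnt (originally-T cells now '.'): 19

Answer: 19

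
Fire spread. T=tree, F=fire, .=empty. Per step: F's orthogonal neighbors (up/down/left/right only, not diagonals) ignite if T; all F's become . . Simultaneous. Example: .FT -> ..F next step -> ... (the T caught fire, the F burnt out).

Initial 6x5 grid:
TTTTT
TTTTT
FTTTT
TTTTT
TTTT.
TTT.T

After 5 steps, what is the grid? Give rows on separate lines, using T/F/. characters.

Step 1: 3 trees catch fire, 1 burn out
  TTTTT
  FTTTT
  .FTTT
  FTTTT
  TTTT.
  TTT.T
Step 2: 5 trees catch fire, 3 burn out
  FTTTT
  .FTTT
  ..FTT
  .FTTT
  FTTT.
  TTT.T
Step 3: 6 trees catch fire, 5 burn out
  .FTTT
  ..FTT
  ...FT
  ..FTT
  .FTT.
  FTT.T
Step 4: 6 trees catch fire, 6 burn out
  ..FTT
  ...FT
  ....F
  ...FT
  ..FT.
  .FT.T
Step 5: 5 trees catch fire, 6 burn out
  ...FT
  ....F
  .....
  ....F
  ...F.
  ..F.T

...FT
....F
.....
....F
...F.
..F.T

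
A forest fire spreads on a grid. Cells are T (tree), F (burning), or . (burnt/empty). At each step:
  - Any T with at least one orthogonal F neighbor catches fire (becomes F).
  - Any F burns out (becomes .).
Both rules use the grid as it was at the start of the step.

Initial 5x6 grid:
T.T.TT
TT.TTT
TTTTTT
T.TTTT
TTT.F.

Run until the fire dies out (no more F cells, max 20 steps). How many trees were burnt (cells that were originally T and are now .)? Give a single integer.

Answer: 22

Derivation:
Step 1: +1 fires, +1 burnt (F count now 1)
Step 2: +3 fires, +1 burnt (F count now 3)
Step 3: +4 fires, +3 burnt (F count now 4)
Step 4: +5 fires, +4 burnt (F count now 5)
Step 5: +3 fires, +5 burnt (F count now 3)
Step 6: +3 fires, +3 burnt (F count now 3)
Step 7: +2 fires, +3 burnt (F count now 2)
Step 8: +1 fires, +2 burnt (F count now 1)
Step 9: +0 fires, +1 burnt (F count now 0)
Fire out after step 9
Initially T: 23, now '.': 29
Total burnt (originally-T cells now '.'): 22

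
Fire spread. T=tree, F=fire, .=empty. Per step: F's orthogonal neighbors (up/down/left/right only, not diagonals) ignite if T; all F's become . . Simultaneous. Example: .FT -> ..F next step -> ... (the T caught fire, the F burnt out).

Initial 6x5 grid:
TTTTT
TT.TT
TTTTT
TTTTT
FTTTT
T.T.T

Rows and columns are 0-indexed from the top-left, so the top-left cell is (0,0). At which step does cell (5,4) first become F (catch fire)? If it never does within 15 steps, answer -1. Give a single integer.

Step 1: cell (5,4)='T' (+3 fires, +1 burnt)
Step 2: cell (5,4)='T' (+3 fires, +3 burnt)
Step 3: cell (5,4)='T' (+5 fires, +3 burnt)
Step 4: cell (5,4)='T' (+5 fires, +5 burnt)
Step 5: cell (5,4)='F' (+4 fires, +5 burnt)
  -> target ignites at step 5
Step 6: cell (5,4)='.' (+3 fires, +4 burnt)
Step 7: cell (5,4)='.' (+2 fires, +3 burnt)
Step 8: cell (5,4)='.' (+1 fires, +2 burnt)
Step 9: cell (5,4)='.' (+0 fires, +1 burnt)
  fire out at step 9

5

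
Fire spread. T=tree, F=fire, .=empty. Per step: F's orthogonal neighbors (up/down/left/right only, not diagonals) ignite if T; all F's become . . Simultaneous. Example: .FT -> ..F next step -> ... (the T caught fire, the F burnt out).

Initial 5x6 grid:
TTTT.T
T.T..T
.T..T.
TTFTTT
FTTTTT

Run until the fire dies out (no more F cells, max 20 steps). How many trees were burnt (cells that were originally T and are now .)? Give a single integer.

Step 1: +5 fires, +2 burnt (F count now 5)
Step 2: +3 fires, +5 burnt (F count now 3)
Step 3: +3 fires, +3 burnt (F count now 3)
Step 4: +1 fires, +3 burnt (F count now 1)
Step 5: +0 fires, +1 burnt (F count now 0)
Fire out after step 5
Initially T: 20, now '.': 22
Total burnt (originally-T cells now '.'): 12

Answer: 12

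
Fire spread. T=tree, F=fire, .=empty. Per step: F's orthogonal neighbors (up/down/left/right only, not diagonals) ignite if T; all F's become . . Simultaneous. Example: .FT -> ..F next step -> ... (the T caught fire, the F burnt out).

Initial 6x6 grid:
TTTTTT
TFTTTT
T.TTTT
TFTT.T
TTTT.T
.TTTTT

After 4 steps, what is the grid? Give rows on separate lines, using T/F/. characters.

Step 1: 6 trees catch fire, 2 burn out
  TFTTTT
  F.FTTT
  T.TTTT
  F.FT.T
  TFTT.T
  .TTTTT
Step 2: 9 trees catch fire, 6 burn out
  F.FTTT
  ...FTT
  F.FTTT
  ...F.T
  F.FT.T
  .FTTTT
Step 3: 5 trees catch fire, 9 burn out
  ...FTT
  ....FT
  ...FTT
  .....T
  ...F.T
  ..FTTT
Step 4: 4 trees catch fire, 5 burn out
  ....FT
  .....F
  ....FT
  .....T
  .....T
  ...FTT

....FT
.....F
....FT
.....T
.....T
...FTT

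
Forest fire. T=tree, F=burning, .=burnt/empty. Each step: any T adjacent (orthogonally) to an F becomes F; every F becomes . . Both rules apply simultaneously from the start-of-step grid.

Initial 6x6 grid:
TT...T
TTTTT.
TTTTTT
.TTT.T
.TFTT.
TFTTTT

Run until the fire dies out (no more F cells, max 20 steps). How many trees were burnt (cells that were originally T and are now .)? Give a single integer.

Answer: 25

Derivation:
Step 1: +5 fires, +2 burnt (F count now 5)
Step 2: +5 fires, +5 burnt (F count now 5)
Step 3: +4 fires, +5 burnt (F count now 4)
Step 4: +5 fires, +4 burnt (F count now 5)
Step 5: +4 fires, +5 burnt (F count now 4)
Step 6: +2 fires, +4 burnt (F count now 2)
Step 7: +0 fires, +2 burnt (F count now 0)
Fire out after step 7
Initially T: 26, now '.': 35
Total burnt (originally-T cells now '.'): 25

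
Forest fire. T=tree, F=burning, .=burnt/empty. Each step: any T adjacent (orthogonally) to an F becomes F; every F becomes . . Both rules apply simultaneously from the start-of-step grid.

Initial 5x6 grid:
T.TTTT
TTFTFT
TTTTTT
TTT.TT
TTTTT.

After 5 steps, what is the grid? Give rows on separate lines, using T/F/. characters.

Step 1: 7 trees catch fire, 2 burn out
  T.FTFT
  TF.F.F
  TTFTFT
  TTT.TT
  TTTTT.
Step 2: 8 trees catch fire, 7 burn out
  T..F.F
  F.....
  TF.F.F
  TTF.FT
  TTTTT.
Step 3: 6 trees catch fire, 8 burn out
  F.....
  ......
  F.....
  TF...F
  TTFTF.
Step 4: 3 trees catch fire, 6 burn out
  ......
  ......
  ......
  F.....
  TF.F..
Step 5: 1 trees catch fire, 3 burn out
  ......
  ......
  ......
  ......
  F.....

......
......
......
......
F.....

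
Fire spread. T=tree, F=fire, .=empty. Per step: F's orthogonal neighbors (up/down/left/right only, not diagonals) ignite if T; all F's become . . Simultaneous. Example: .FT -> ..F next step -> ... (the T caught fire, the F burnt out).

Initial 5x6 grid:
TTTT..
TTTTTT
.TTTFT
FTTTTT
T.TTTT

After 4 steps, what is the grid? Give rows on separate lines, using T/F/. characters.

Step 1: 6 trees catch fire, 2 burn out
  TTTT..
  TTTTFT
  .TTF.F
  .FTTFT
  F.TTTT
Step 2: 8 trees catch fire, 6 burn out
  TTTT..
  TTTF.F
  .FF...
  ..FF.F
  ..TTFT
Step 3: 6 trees catch fire, 8 burn out
  TTTF..
  TFF...
  ......
  ......
  ..FF.F
Step 4: 3 trees catch fire, 6 burn out
  TFF...
  F.....
  ......
  ......
  ......

TFF...
F.....
......
......
......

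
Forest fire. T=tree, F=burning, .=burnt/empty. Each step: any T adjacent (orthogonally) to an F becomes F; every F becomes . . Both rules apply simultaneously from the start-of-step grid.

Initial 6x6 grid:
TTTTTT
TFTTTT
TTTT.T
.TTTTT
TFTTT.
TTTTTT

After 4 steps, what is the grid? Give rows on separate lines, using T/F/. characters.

Step 1: 8 trees catch fire, 2 burn out
  TFTTTT
  F.FTTT
  TFTT.T
  .FTTTT
  F.FTT.
  TFTTTT
Step 2: 9 trees catch fire, 8 burn out
  F.FTTT
  ...FTT
  F.FT.T
  ..FTTT
  ...FT.
  F.FTTT
Step 3: 6 trees catch fire, 9 burn out
  ...FTT
  ....FT
  ...F.T
  ...FTT
  ....F.
  ...FTT
Step 4: 4 trees catch fire, 6 burn out
  ....FT
  .....F
  .....T
  ....FT
  ......
  ....FT

....FT
.....F
.....T
....FT
......
....FT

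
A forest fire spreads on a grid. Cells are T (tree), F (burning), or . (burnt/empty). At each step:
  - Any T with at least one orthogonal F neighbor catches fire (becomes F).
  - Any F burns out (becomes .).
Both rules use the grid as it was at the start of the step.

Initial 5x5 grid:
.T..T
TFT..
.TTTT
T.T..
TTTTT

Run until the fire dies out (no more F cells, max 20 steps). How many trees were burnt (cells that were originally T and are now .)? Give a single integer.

Answer: 14

Derivation:
Step 1: +4 fires, +1 burnt (F count now 4)
Step 2: +1 fires, +4 burnt (F count now 1)
Step 3: +2 fires, +1 burnt (F count now 2)
Step 4: +2 fires, +2 burnt (F count now 2)
Step 5: +2 fires, +2 burnt (F count now 2)
Step 6: +2 fires, +2 burnt (F count now 2)
Step 7: +1 fires, +2 burnt (F count now 1)
Step 8: +0 fires, +1 burnt (F count now 0)
Fire out after step 8
Initially T: 15, now '.': 24
Total burnt (originally-T cells now '.'): 14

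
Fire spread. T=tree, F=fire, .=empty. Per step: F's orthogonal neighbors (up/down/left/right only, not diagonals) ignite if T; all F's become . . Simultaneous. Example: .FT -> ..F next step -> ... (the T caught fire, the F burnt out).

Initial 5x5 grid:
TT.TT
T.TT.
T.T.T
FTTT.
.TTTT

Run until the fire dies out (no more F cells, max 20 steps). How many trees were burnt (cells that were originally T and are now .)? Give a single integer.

Answer: 16

Derivation:
Step 1: +2 fires, +1 burnt (F count now 2)
Step 2: +3 fires, +2 burnt (F count now 3)
Step 3: +4 fires, +3 burnt (F count now 4)
Step 4: +3 fires, +4 burnt (F count now 3)
Step 5: +2 fires, +3 burnt (F count now 2)
Step 6: +1 fires, +2 burnt (F count now 1)
Step 7: +1 fires, +1 burnt (F count now 1)
Step 8: +0 fires, +1 burnt (F count now 0)
Fire out after step 8
Initially T: 17, now '.': 24
Total burnt (originally-T cells now '.'): 16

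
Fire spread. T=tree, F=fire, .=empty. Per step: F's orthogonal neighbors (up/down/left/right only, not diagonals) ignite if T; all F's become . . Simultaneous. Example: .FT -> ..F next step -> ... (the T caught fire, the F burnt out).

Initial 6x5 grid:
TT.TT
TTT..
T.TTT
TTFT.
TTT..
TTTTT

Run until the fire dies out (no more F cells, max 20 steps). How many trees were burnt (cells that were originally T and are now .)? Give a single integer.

Step 1: +4 fires, +1 burnt (F count now 4)
Step 2: +5 fires, +4 burnt (F count now 5)
Step 3: +6 fires, +5 burnt (F count now 6)
Step 4: +4 fires, +6 burnt (F count now 4)
Step 5: +1 fires, +4 burnt (F count now 1)
Step 6: +0 fires, +1 burnt (F count now 0)
Fire out after step 6
Initially T: 22, now '.': 28
Total burnt (originally-T cells now '.'): 20

Answer: 20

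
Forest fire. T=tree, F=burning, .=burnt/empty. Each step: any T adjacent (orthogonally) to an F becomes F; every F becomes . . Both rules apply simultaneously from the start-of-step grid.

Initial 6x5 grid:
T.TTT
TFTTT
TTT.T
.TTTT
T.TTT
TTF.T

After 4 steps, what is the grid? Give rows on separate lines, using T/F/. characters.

Step 1: 5 trees catch fire, 2 burn out
  T.TTT
  F.FTT
  TFT.T
  .TTTT
  T.FTT
  TF..T
Step 2: 9 trees catch fire, 5 burn out
  F.FTT
  ...FT
  F.F.T
  .FFTT
  T..FT
  F...T
Step 3: 5 trees catch fire, 9 burn out
  ...FT
  ....F
  ....T
  ...FT
  F...F
  ....T
Step 4: 4 trees catch fire, 5 burn out
  ....F
  .....
  ....F
  ....F
  .....
  ....F

....F
.....
....F
....F
.....
....F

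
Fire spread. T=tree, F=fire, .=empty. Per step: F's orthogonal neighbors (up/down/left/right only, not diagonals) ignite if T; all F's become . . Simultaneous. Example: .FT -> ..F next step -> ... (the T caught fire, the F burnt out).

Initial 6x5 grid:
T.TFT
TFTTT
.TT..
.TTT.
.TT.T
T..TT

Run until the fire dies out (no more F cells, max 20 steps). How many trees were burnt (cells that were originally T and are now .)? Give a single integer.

Answer: 14

Derivation:
Step 1: +6 fires, +2 burnt (F count now 6)
Step 2: +4 fires, +6 burnt (F count now 4)
Step 3: +2 fires, +4 burnt (F count now 2)
Step 4: +2 fires, +2 burnt (F count now 2)
Step 5: +0 fires, +2 burnt (F count now 0)
Fire out after step 5
Initially T: 18, now '.': 26
Total burnt (originally-T cells now '.'): 14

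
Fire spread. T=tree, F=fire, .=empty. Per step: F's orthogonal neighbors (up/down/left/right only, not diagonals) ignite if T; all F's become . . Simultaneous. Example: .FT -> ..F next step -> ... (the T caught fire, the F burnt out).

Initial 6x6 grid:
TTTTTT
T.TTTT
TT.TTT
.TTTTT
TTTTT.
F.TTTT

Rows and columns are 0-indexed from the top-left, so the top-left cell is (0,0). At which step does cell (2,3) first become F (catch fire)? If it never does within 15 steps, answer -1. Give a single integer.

Step 1: cell (2,3)='T' (+1 fires, +1 burnt)
Step 2: cell (2,3)='T' (+1 fires, +1 burnt)
Step 3: cell (2,3)='T' (+2 fires, +1 burnt)
Step 4: cell (2,3)='T' (+4 fires, +2 burnt)
Step 5: cell (2,3)='T' (+4 fires, +4 burnt)
Step 6: cell (2,3)='F' (+4 fires, +4 burnt)
  -> target ignites at step 6
Step 7: cell (2,3)='.' (+5 fires, +4 burnt)
Step 8: cell (2,3)='.' (+5 fires, +5 burnt)
Step 9: cell (2,3)='.' (+3 fires, +5 burnt)
Step 10: cell (2,3)='.' (+1 fires, +3 burnt)
Step 11: cell (2,3)='.' (+0 fires, +1 burnt)
  fire out at step 11

6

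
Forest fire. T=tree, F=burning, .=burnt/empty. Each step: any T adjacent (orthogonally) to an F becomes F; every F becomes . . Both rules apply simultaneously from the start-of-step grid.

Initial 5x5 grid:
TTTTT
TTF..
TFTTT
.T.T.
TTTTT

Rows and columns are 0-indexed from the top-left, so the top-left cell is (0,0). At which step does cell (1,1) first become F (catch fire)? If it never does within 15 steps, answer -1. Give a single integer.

Step 1: cell (1,1)='F' (+5 fires, +2 burnt)
  -> target ignites at step 1
Step 2: cell (1,1)='.' (+5 fires, +5 burnt)
Step 3: cell (1,1)='.' (+6 fires, +5 burnt)
Step 4: cell (1,1)='.' (+1 fires, +6 burnt)
Step 5: cell (1,1)='.' (+1 fires, +1 burnt)
Step 6: cell (1,1)='.' (+0 fires, +1 burnt)
  fire out at step 6

1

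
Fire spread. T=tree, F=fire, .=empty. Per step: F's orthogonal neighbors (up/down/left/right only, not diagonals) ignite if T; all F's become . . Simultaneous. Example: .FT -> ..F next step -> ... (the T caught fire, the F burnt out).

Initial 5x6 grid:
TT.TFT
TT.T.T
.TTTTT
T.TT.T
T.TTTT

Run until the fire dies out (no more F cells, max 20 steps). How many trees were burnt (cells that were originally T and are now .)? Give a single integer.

Answer: 20

Derivation:
Step 1: +2 fires, +1 burnt (F count now 2)
Step 2: +2 fires, +2 burnt (F count now 2)
Step 3: +2 fires, +2 burnt (F count now 2)
Step 4: +4 fires, +2 burnt (F count now 4)
Step 5: +4 fires, +4 burnt (F count now 4)
Step 6: +3 fires, +4 burnt (F count now 3)
Step 7: +2 fires, +3 burnt (F count now 2)
Step 8: +1 fires, +2 burnt (F count now 1)
Step 9: +0 fires, +1 burnt (F count now 0)
Fire out after step 9
Initially T: 22, now '.': 28
Total burnt (originally-T cells now '.'): 20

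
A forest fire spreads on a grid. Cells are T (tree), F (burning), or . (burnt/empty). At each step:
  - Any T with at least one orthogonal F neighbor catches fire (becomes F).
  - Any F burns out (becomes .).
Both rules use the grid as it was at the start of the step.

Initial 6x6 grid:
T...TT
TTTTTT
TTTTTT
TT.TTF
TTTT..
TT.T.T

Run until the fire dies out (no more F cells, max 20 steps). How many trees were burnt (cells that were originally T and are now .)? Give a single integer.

Step 1: +2 fires, +1 burnt (F count now 2)
Step 2: +3 fires, +2 burnt (F count now 3)
Step 3: +4 fires, +3 burnt (F count now 4)
Step 4: +5 fires, +4 burnt (F count now 5)
Step 5: +3 fires, +5 burnt (F count now 3)
Step 6: +5 fires, +3 burnt (F count now 5)
Step 7: +3 fires, +5 burnt (F count now 3)
Step 8: +1 fires, +3 burnt (F count now 1)
Step 9: +0 fires, +1 burnt (F count now 0)
Fire out after step 9
Initially T: 27, now '.': 35
Total burnt (originally-T cells now '.'): 26

Answer: 26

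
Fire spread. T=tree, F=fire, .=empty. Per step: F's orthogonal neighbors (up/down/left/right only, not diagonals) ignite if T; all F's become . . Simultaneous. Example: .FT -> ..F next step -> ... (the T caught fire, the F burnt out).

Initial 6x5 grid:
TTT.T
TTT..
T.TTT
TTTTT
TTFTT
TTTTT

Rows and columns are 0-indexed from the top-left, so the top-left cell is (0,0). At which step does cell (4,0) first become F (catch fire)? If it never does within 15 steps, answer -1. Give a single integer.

Step 1: cell (4,0)='T' (+4 fires, +1 burnt)
Step 2: cell (4,0)='F' (+7 fires, +4 burnt)
  -> target ignites at step 2
Step 3: cell (4,0)='.' (+6 fires, +7 burnt)
Step 4: cell (4,0)='.' (+4 fires, +6 burnt)
Step 5: cell (4,0)='.' (+2 fires, +4 burnt)
Step 6: cell (4,0)='.' (+1 fires, +2 burnt)
Step 7: cell (4,0)='.' (+0 fires, +1 burnt)
  fire out at step 7

2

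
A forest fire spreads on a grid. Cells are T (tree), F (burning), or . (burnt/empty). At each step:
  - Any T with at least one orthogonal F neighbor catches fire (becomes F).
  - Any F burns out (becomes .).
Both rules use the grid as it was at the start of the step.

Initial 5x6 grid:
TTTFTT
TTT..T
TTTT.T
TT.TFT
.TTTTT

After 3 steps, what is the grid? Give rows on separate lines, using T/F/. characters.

Step 1: 5 trees catch fire, 2 burn out
  TTF.FT
  TTT..T
  TTTT.T
  TT.F.F
  .TTTFT
Step 2: 7 trees catch fire, 5 burn out
  TF...F
  TTF..T
  TTTF.F
  TT....
  .TTF.F
Step 3: 5 trees catch fire, 7 burn out
  F.....
  TF...F
  TTF...
  TT....
  .TF...

F.....
TF...F
TTF...
TT....
.TF...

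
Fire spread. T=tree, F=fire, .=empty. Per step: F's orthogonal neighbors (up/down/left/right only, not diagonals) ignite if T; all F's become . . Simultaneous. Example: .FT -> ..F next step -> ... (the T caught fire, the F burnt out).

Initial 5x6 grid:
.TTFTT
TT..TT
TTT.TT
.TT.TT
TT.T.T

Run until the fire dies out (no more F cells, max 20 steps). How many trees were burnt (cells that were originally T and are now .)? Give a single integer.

Answer: 20

Derivation:
Step 1: +2 fires, +1 burnt (F count now 2)
Step 2: +3 fires, +2 burnt (F count now 3)
Step 3: +3 fires, +3 burnt (F count now 3)
Step 4: +4 fires, +3 burnt (F count now 4)
Step 5: +4 fires, +4 burnt (F count now 4)
Step 6: +3 fires, +4 burnt (F count now 3)
Step 7: +1 fires, +3 burnt (F count now 1)
Step 8: +0 fires, +1 burnt (F count now 0)
Fire out after step 8
Initially T: 21, now '.': 29
Total burnt (originally-T cells now '.'): 20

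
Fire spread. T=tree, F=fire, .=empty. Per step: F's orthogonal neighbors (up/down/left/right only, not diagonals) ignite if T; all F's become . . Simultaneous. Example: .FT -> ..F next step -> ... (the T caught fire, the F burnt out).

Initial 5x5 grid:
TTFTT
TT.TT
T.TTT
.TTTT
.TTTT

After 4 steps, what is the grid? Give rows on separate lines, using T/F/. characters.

Step 1: 2 trees catch fire, 1 burn out
  TF.FT
  TT.TT
  T.TTT
  .TTTT
  .TTTT
Step 2: 4 trees catch fire, 2 burn out
  F...F
  TF.FT
  T.TTT
  .TTTT
  .TTTT
Step 3: 3 trees catch fire, 4 burn out
  .....
  F...F
  T.TFT
  .TTTT
  .TTTT
Step 4: 4 trees catch fire, 3 burn out
  .....
  .....
  F.F.F
  .TTFT
  .TTTT

.....
.....
F.F.F
.TTFT
.TTTT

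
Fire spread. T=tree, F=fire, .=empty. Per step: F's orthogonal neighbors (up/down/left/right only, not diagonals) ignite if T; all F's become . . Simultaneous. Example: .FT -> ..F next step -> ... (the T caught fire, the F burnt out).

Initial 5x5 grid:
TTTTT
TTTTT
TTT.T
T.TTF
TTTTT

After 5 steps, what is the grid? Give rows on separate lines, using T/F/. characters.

Step 1: 3 trees catch fire, 1 burn out
  TTTTT
  TTTTT
  TTT.F
  T.TF.
  TTTTF
Step 2: 3 trees catch fire, 3 burn out
  TTTTT
  TTTTF
  TTT..
  T.F..
  TTTF.
Step 3: 4 trees catch fire, 3 burn out
  TTTTF
  TTTF.
  TTF..
  T....
  TTF..
Step 4: 4 trees catch fire, 4 burn out
  TTTF.
  TTF..
  TF...
  T....
  TF...
Step 5: 4 trees catch fire, 4 burn out
  TTF..
  TF...
  F....
  T....
  F....

TTF..
TF...
F....
T....
F....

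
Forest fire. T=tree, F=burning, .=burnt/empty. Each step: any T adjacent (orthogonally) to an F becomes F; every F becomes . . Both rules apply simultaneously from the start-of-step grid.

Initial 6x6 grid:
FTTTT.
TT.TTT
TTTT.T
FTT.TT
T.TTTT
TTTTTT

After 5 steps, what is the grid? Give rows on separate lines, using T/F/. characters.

Step 1: 5 trees catch fire, 2 burn out
  .FTTT.
  FT.TTT
  FTTT.T
  .FT.TT
  F.TTTT
  TTTTTT
Step 2: 5 trees catch fire, 5 burn out
  ..FTT.
  .F.TTT
  .FTT.T
  ..F.TT
  ..TTTT
  FTTTTT
Step 3: 4 trees catch fire, 5 burn out
  ...FT.
  ...TTT
  ..FT.T
  ....TT
  ..FTTT
  .FTTTT
Step 4: 5 trees catch fire, 4 burn out
  ....F.
  ...FTT
  ...F.T
  ....TT
  ...FTT
  ..FTTT
Step 5: 3 trees catch fire, 5 burn out
  ......
  ....FT
  .....T
  ....TT
  ....FT
  ...FTT

......
....FT
.....T
....TT
....FT
...FTT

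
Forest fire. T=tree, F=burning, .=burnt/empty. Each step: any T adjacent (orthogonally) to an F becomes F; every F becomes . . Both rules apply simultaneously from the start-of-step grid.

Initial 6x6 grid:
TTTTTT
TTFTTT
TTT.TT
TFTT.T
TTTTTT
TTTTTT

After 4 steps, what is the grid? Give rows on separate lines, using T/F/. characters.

Step 1: 8 trees catch fire, 2 burn out
  TTFTTT
  TF.FTT
  TFF.TT
  F.FT.T
  TFTTTT
  TTTTTT
Step 2: 9 trees catch fire, 8 burn out
  TF.FTT
  F...FT
  F...TT
  ...F.T
  F.FTTT
  TFTTTT
Step 3: 7 trees catch fire, 9 burn out
  F...FT
  .....F
  ....FT
  .....T
  ...FTT
  F.FTTT
Step 4: 4 trees catch fire, 7 burn out
  .....F
  ......
  .....F
  .....T
  ....FT
  ...FTT

.....F
......
.....F
.....T
....FT
...FTT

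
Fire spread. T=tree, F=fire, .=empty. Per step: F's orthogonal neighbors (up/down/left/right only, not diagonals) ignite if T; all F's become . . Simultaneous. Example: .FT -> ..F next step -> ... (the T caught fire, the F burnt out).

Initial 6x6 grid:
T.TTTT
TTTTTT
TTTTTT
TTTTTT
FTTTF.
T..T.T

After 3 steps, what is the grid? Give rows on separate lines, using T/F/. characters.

Step 1: 5 trees catch fire, 2 burn out
  T.TTTT
  TTTTTT
  TTTTTT
  FTTTFT
  .FTF..
  F..T.T
Step 2: 7 trees catch fire, 5 burn out
  T.TTTT
  TTTTTT
  FTTTFT
  .FTF.F
  ..F...
  ...F.T
Step 3: 6 trees catch fire, 7 burn out
  T.TTTT
  FTTTFT
  .FTF.F
  ..F...
  ......
  .....T

T.TTTT
FTTTFT
.FTF.F
..F...
......
.....T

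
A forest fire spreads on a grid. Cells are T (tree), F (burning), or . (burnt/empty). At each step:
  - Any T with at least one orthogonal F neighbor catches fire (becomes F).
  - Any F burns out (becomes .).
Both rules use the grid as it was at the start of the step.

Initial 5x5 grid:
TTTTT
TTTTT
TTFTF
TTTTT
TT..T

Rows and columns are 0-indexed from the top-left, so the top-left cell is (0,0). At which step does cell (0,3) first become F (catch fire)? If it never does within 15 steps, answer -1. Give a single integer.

Step 1: cell (0,3)='T' (+6 fires, +2 burnt)
Step 2: cell (0,3)='T' (+8 fires, +6 burnt)
Step 3: cell (0,3)='F' (+5 fires, +8 burnt)
  -> target ignites at step 3
Step 4: cell (0,3)='.' (+2 fires, +5 burnt)
Step 5: cell (0,3)='.' (+0 fires, +2 burnt)
  fire out at step 5

3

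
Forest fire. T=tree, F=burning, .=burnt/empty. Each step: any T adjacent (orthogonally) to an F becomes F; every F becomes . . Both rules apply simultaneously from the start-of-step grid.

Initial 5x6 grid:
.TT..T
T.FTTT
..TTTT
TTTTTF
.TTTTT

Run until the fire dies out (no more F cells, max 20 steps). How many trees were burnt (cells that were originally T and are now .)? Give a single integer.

Step 1: +6 fires, +2 burnt (F count now 6)
Step 2: +8 fires, +6 burnt (F count now 8)
Step 3: +4 fires, +8 burnt (F count now 4)
Step 4: +2 fires, +4 burnt (F count now 2)
Step 5: +0 fires, +2 burnt (F count now 0)
Fire out after step 5
Initially T: 21, now '.': 29
Total burnt (originally-T cells now '.'): 20

Answer: 20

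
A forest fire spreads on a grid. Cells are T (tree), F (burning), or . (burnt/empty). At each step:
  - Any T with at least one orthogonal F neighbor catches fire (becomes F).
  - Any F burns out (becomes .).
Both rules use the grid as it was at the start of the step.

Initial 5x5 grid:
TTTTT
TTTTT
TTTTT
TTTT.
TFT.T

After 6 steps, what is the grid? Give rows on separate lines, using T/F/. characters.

Step 1: 3 trees catch fire, 1 burn out
  TTTTT
  TTTTT
  TTTTT
  TFTT.
  F.F.T
Step 2: 3 trees catch fire, 3 burn out
  TTTTT
  TTTTT
  TFTTT
  F.FT.
  ....T
Step 3: 4 trees catch fire, 3 burn out
  TTTTT
  TFTTT
  F.FTT
  ...F.
  ....T
Step 4: 4 trees catch fire, 4 burn out
  TFTTT
  F.FTT
  ...FT
  .....
  ....T
Step 5: 4 trees catch fire, 4 burn out
  F.FTT
  ...FT
  ....F
  .....
  ....T
Step 6: 2 trees catch fire, 4 burn out
  ...FT
  ....F
  .....
  .....
  ....T

...FT
....F
.....
.....
....T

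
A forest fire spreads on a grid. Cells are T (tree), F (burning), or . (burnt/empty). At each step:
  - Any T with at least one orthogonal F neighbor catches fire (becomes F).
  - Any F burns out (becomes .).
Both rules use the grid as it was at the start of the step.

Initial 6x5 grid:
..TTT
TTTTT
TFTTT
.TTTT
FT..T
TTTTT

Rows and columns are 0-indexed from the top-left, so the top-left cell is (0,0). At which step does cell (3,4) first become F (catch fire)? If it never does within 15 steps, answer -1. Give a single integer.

Step 1: cell (3,4)='T' (+6 fires, +2 burnt)
Step 2: cell (3,4)='T' (+5 fires, +6 burnt)
Step 3: cell (3,4)='T' (+5 fires, +5 burnt)
Step 4: cell (3,4)='F' (+4 fires, +5 burnt)
  -> target ignites at step 4
Step 5: cell (3,4)='.' (+3 fires, +4 burnt)
Step 6: cell (3,4)='.' (+0 fires, +3 burnt)
  fire out at step 6

4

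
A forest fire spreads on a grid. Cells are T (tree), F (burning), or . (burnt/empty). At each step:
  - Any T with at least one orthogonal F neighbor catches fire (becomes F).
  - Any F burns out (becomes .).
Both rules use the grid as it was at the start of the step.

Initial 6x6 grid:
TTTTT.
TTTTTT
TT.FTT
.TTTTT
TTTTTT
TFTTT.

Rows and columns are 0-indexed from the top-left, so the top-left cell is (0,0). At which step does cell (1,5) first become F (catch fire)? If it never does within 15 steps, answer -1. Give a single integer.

Step 1: cell (1,5)='T' (+6 fires, +2 burnt)
Step 2: cell (1,5)='T' (+11 fires, +6 burnt)
Step 3: cell (1,5)='F' (+8 fires, +11 burnt)
  -> target ignites at step 3
Step 4: cell (1,5)='.' (+4 fires, +8 burnt)
Step 5: cell (1,5)='.' (+1 fires, +4 burnt)
Step 6: cell (1,5)='.' (+0 fires, +1 burnt)
  fire out at step 6

3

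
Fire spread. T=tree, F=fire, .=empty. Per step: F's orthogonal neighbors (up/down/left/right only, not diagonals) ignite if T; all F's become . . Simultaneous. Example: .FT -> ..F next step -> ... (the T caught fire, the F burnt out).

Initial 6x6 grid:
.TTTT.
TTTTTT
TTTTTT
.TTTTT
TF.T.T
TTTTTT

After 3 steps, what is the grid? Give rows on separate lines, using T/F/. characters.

Step 1: 3 trees catch fire, 1 burn out
  .TTTT.
  TTTTTT
  TTTTTT
  .FTTTT
  F..T.T
  TFTTTT
Step 2: 4 trees catch fire, 3 burn out
  .TTTT.
  TTTTTT
  TFTTTT
  ..FTTT
  ...T.T
  F.FTTT
Step 3: 5 trees catch fire, 4 burn out
  .TTTT.
  TFTTTT
  F.FTTT
  ...FTT
  ...T.T
  ...FTT

.TTTT.
TFTTTT
F.FTTT
...FTT
...T.T
...FTT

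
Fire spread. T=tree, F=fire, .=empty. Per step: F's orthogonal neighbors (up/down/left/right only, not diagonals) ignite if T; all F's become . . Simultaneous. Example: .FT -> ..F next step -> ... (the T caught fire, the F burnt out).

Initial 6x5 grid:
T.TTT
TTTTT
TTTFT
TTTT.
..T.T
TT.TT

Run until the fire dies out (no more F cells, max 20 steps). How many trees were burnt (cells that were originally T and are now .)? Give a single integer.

Answer: 18

Derivation:
Step 1: +4 fires, +1 burnt (F count now 4)
Step 2: +5 fires, +4 burnt (F count now 5)
Step 3: +6 fires, +5 burnt (F count now 6)
Step 4: +2 fires, +6 burnt (F count now 2)
Step 5: +1 fires, +2 burnt (F count now 1)
Step 6: +0 fires, +1 burnt (F count now 0)
Fire out after step 6
Initially T: 23, now '.': 25
Total burnt (originally-T cells now '.'): 18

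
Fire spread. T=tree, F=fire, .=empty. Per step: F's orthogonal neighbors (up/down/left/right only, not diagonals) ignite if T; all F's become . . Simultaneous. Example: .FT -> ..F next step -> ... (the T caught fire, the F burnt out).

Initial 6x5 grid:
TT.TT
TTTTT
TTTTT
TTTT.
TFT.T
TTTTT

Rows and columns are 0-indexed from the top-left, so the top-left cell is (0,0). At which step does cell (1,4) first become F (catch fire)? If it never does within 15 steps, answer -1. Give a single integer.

Step 1: cell (1,4)='T' (+4 fires, +1 burnt)
Step 2: cell (1,4)='T' (+5 fires, +4 burnt)
Step 3: cell (1,4)='T' (+5 fires, +5 burnt)
Step 4: cell (1,4)='T' (+5 fires, +5 burnt)
Step 5: cell (1,4)='T' (+4 fires, +5 burnt)
Step 6: cell (1,4)='F' (+2 fires, +4 burnt)
  -> target ignites at step 6
Step 7: cell (1,4)='.' (+1 fires, +2 burnt)
Step 8: cell (1,4)='.' (+0 fires, +1 burnt)
  fire out at step 8

6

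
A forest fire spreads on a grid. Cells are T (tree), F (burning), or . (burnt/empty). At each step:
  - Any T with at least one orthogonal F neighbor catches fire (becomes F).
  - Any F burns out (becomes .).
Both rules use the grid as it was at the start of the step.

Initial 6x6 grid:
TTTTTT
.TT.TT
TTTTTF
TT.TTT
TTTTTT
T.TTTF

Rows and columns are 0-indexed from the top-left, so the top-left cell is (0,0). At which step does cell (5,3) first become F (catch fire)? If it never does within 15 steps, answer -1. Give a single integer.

Step 1: cell (5,3)='T' (+5 fires, +2 burnt)
Step 2: cell (5,3)='F' (+6 fires, +5 burnt)
  -> target ignites at step 2
Step 3: cell (5,3)='.' (+5 fires, +6 burnt)
Step 4: cell (5,3)='.' (+4 fires, +5 burnt)
Step 5: cell (5,3)='.' (+5 fires, +4 burnt)
Step 6: cell (5,3)='.' (+3 fires, +5 burnt)
Step 7: cell (5,3)='.' (+2 fires, +3 burnt)
Step 8: cell (5,3)='.' (+0 fires, +2 burnt)
  fire out at step 8

2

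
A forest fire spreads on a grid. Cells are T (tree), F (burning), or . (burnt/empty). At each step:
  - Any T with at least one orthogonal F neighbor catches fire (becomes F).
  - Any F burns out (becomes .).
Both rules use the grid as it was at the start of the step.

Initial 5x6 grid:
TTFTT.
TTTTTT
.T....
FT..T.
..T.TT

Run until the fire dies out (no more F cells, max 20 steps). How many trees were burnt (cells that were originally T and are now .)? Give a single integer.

Step 1: +4 fires, +2 burnt (F count now 4)
Step 2: +5 fires, +4 burnt (F count now 5)
Step 3: +2 fires, +5 burnt (F count now 2)
Step 4: +1 fires, +2 burnt (F count now 1)
Step 5: +0 fires, +1 burnt (F count now 0)
Fire out after step 5
Initially T: 16, now '.': 26
Total burnt (originally-T cells now '.'): 12

Answer: 12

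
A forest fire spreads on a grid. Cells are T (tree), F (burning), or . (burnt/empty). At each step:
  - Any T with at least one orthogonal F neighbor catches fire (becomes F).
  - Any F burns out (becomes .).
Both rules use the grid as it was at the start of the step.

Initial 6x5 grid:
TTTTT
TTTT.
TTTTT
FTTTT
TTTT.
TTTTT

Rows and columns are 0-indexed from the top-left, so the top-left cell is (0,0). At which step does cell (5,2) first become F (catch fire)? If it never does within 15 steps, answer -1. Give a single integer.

Step 1: cell (5,2)='T' (+3 fires, +1 burnt)
Step 2: cell (5,2)='T' (+5 fires, +3 burnt)
Step 3: cell (5,2)='T' (+6 fires, +5 burnt)
Step 4: cell (5,2)='F' (+6 fires, +6 burnt)
  -> target ignites at step 4
Step 5: cell (5,2)='.' (+4 fires, +6 burnt)
Step 6: cell (5,2)='.' (+2 fires, +4 burnt)
Step 7: cell (5,2)='.' (+1 fires, +2 burnt)
Step 8: cell (5,2)='.' (+0 fires, +1 burnt)
  fire out at step 8

4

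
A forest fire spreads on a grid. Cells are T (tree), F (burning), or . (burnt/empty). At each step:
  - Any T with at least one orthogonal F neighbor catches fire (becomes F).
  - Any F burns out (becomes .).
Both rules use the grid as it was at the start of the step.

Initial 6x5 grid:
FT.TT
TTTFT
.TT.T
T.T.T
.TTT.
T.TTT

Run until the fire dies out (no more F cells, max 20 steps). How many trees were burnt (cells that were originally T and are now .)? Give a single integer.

Answer: 18

Derivation:
Step 1: +5 fires, +2 burnt (F count now 5)
Step 2: +4 fires, +5 burnt (F count now 4)
Step 3: +3 fires, +4 burnt (F count now 3)
Step 4: +1 fires, +3 burnt (F count now 1)
Step 5: +3 fires, +1 burnt (F count now 3)
Step 6: +1 fires, +3 burnt (F count now 1)
Step 7: +1 fires, +1 burnt (F count now 1)
Step 8: +0 fires, +1 burnt (F count now 0)
Fire out after step 8
Initially T: 20, now '.': 28
Total burnt (originally-T cells now '.'): 18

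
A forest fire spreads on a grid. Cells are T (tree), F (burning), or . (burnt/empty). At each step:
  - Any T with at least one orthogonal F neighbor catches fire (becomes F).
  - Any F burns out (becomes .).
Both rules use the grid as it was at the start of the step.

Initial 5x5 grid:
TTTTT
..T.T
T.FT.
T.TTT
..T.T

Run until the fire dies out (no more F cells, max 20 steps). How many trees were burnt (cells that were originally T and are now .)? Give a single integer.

Answer: 13

Derivation:
Step 1: +3 fires, +1 burnt (F count now 3)
Step 2: +3 fires, +3 burnt (F count now 3)
Step 3: +3 fires, +3 burnt (F count now 3)
Step 4: +3 fires, +3 burnt (F count now 3)
Step 5: +1 fires, +3 burnt (F count now 1)
Step 6: +0 fires, +1 burnt (F count now 0)
Fire out after step 6
Initially T: 15, now '.': 23
Total burnt (originally-T cells now '.'): 13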